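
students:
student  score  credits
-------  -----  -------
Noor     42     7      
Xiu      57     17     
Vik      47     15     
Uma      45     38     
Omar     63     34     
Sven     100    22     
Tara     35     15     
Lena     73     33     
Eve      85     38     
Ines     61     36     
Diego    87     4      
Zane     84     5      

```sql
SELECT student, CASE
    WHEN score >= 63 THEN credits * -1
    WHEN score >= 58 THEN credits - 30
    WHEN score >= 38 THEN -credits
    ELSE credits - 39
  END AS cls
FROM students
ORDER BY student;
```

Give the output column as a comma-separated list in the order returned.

student=Diego: score >= 63 → -4
student=Eve: score >= 63 → -38
student=Ines: score >= 58 → 6
student=Lena: score >= 63 → -33
student=Noor: score >= 38 → -7
student=Omar: score >= 63 → -34
student=Sven: score >= 63 → -22
student=Tara: ELSE → -24
student=Uma: score >= 38 → -38
student=Vik: score >= 38 → -15
student=Xiu: score >= 38 → -17
student=Zane: score >= 63 → -5

-4, -38, 6, -33, -7, -34, -22, -24, -38, -15, -17, -5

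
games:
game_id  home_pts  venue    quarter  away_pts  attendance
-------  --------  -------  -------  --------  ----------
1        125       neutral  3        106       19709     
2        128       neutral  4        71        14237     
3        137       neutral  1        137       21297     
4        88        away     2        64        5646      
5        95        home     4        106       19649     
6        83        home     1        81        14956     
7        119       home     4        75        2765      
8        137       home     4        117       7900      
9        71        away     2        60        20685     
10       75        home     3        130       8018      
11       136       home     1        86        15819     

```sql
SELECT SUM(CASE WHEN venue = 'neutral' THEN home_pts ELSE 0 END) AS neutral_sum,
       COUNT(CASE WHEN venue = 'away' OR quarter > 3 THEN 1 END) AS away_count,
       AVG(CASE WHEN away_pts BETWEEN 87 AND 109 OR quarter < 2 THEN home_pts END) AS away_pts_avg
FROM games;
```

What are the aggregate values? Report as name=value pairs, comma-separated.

neutral_sum=390, away_count=6, away_pts_avg=115.2

[neutral_sum: venue = 'neutral']
game_id=1: ✓ → 125
game_id=2: ✓ → 128
game_id=3: ✓ → 137
game_id=4: ✗
game_id=5: ✗
game_id=6: ✗
game_id=7: ✗
game_id=8: ✗
game_id=9: ✗
game_id=10: ✗
game_id=11: ✗
neutral_sum = 125 + 128 + 137 = 390
—
[away_count: venue = 'away' OR quarter > 3]
game_id=1: ✗
game_id=2: ✓ → 1
game_id=3: ✗
game_id=4: ✓ → 1
game_id=5: ✓ → 1
game_id=6: ✗
game_id=7: ✓ → 1
game_id=8: ✓ → 1
game_id=9: ✓ → 1
game_id=10: ✗
game_id=11: ✗
away_count = COUNT(1, 1, 1, 1, 1, 1) = 6
—
[away_pts_avg: away_pts BETWEEN 87 AND 109 OR quarter < 2]
game_id=1: ✓ → 125
game_id=2: ✗
game_id=3: ✓ → 137
game_id=4: ✗
game_id=5: ✓ → 95
game_id=6: ✓ → 83
game_id=7: ✗
game_id=8: ✗
game_id=9: ✗
game_id=10: ✗
game_id=11: ✓ → 136
away_pts_avg = (125 + 137 + 95 + 83 + 136) / 5 = 115.2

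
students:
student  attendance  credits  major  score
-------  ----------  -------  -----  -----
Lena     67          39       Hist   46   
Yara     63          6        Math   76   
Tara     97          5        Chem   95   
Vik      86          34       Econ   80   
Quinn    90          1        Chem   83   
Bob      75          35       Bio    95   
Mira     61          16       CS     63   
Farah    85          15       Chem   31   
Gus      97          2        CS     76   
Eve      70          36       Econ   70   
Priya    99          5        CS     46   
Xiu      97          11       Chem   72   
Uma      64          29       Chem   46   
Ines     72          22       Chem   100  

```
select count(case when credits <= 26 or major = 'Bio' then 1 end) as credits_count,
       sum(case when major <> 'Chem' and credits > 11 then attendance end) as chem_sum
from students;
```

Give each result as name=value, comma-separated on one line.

credits_count=10, chem_sum=359

[credits_count: credits <= 26 or major = 'Bio']
student=Lena: ✗
student=Yara: ✓ → 1
student=Tara: ✓ → 1
student=Vik: ✗
student=Quinn: ✓ → 1
student=Bob: ✓ → 1
student=Mira: ✓ → 1
student=Farah: ✓ → 1
student=Gus: ✓ → 1
student=Eve: ✗
student=Priya: ✓ → 1
student=Xiu: ✓ → 1
student=Uma: ✗
student=Ines: ✓ → 1
credits_count = COUNT(1, 1, 1, 1, 1, 1, 1, 1, 1, 1) = 10
—
[chem_sum: major <> 'Chem' and credits > 11]
student=Lena: ✓ → 67
student=Yara: ✗
student=Tara: ✗
student=Vik: ✓ → 86
student=Quinn: ✗
student=Bob: ✓ → 75
student=Mira: ✓ → 61
student=Farah: ✗
student=Gus: ✗
student=Eve: ✓ → 70
student=Priya: ✗
student=Xiu: ✗
student=Uma: ✗
student=Ines: ✗
chem_sum = 67 + 86 + 75 + 61 + 70 = 359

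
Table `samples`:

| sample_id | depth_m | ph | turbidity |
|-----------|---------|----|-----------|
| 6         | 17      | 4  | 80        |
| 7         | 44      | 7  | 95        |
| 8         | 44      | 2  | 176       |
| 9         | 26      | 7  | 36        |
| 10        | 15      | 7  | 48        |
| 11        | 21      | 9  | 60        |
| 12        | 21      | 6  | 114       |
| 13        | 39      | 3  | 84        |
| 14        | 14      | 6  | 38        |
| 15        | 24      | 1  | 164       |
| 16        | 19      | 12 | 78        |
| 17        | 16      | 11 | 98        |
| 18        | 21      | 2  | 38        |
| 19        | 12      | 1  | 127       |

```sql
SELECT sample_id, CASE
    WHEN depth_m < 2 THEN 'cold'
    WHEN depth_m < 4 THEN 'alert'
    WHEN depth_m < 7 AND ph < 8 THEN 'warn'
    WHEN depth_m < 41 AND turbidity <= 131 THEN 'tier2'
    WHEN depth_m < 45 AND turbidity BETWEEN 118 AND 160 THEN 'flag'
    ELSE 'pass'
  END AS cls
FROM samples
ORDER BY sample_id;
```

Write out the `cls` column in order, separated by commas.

sample_id=6: depth_m < 41 AND turbidity <= 131 → tier2
sample_id=7: ELSE → pass
sample_id=8: ELSE → pass
sample_id=9: depth_m < 41 AND turbidity <= 131 → tier2
sample_id=10: depth_m < 41 AND turbidity <= 131 → tier2
sample_id=11: depth_m < 41 AND turbidity <= 131 → tier2
sample_id=12: depth_m < 41 AND turbidity <= 131 → tier2
sample_id=13: depth_m < 41 AND turbidity <= 131 → tier2
sample_id=14: depth_m < 41 AND turbidity <= 131 → tier2
sample_id=15: ELSE → pass
sample_id=16: depth_m < 41 AND turbidity <= 131 → tier2
sample_id=17: depth_m < 41 AND turbidity <= 131 → tier2
sample_id=18: depth_m < 41 AND turbidity <= 131 → tier2
sample_id=19: depth_m < 41 AND turbidity <= 131 → tier2

tier2, pass, pass, tier2, tier2, tier2, tier2, tier2, tier2, pass, tier2, tier2, tier2, tier2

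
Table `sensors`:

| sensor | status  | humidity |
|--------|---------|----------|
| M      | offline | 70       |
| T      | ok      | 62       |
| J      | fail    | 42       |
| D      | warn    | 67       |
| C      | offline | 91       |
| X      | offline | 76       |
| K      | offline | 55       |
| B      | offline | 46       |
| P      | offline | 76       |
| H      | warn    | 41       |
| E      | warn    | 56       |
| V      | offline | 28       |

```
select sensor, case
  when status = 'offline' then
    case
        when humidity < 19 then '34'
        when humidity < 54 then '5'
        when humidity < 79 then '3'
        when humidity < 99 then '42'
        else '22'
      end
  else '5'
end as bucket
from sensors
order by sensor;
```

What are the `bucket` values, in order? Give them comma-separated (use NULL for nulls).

sensor=B: status='offline' → inner[humidity < 54] → 5
sensor=C: status='offline' → inner[humidity < 99] → 42
sensor=D: status='warn' → outer ELSE → 5
sensor=E: status='warn' → outer ELSE → 5
sensor=H: status='warn' → outer ELSE → 5
sensor=J: status='fail' → outer ELSE → 5
sensor=K: status='offline' → inner[humidity < 79] → 3
sensor=M: status='offline' → inner[humidity < 79] → 3
sensor=P: status='offline' → inner[humidity < 79] → 3
sensor=T: status='ok' → outer ELSE → 5
sensor=V: status='offline' → inner[humidity < 54] → 5
sensor=X: status='offline' → inner[humidity < 79] → 3

5, 42, 5, 5, 5, 5, 3, 3, 3, 5, 5, 3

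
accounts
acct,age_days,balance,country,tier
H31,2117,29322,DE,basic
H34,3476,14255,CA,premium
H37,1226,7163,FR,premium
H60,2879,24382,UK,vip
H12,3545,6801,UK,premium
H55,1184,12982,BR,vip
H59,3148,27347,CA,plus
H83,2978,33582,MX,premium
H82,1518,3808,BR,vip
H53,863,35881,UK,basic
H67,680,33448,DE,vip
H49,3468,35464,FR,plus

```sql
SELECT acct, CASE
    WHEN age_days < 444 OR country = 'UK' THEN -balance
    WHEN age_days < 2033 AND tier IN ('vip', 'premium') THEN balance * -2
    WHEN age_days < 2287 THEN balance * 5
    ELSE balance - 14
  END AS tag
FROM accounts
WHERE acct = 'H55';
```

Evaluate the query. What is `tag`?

-25964

acct = H55: age_days=1184, balance=12982, country=BR, tier=vip.
age_days < 444 OR country = 'UK' → false
age_days < 2033 AND tier IN ('vip', 'premium') → true → -25964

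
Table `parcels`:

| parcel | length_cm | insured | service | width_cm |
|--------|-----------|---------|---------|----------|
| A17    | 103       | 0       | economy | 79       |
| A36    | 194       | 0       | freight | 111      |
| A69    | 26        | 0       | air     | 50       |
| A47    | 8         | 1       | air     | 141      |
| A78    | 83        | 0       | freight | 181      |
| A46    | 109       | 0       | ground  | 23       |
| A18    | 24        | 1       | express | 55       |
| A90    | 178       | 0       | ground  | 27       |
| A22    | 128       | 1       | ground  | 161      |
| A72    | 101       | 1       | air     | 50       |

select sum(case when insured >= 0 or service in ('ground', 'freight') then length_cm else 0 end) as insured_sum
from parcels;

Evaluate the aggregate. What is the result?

parcel=A17: ✓ → 103
parcel=A36: ✓ → 194
parcel=A69: ✓ → 26
parcel=A47: ✓ → 8
parcel=A78: ✓ → 83
parcel=A46: ✓ → 109
parcel=A18: ✓ → 24
parcel=A90: ✓ → 178
parcel=A22: ✓ → 128
parcel=A72: ✓ → 101
insured_sum = 103 + 194 + 26 + 8 + 83 + 109 + 24 + 178 + 128 + 101 = 954

954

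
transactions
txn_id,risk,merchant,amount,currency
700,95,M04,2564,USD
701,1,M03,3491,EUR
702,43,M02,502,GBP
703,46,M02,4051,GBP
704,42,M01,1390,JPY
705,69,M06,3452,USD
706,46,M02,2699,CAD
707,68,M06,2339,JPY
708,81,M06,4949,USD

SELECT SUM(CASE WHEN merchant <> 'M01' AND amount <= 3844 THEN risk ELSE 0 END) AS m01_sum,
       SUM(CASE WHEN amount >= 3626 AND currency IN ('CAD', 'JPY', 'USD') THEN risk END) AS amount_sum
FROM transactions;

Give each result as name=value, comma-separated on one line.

m01_sum=322, amount_sum=81

[m01_sum: merchant <> 'M01' AND amount <= 3844]
txn_id=700: ✓ → 95
txn_id=701: ✓ → 1
txn_id=702: ✓ → 43
txn_id=703: ✗
txn_id=704: ✗
txn_id=705: ✓ → 69
txn_id=706: ✓ → 46
txn_id=707: ✓ → 68
txn_id=708: ✗
m01_sum = 95 + 1 + 43 + 69 + 46 + 68 = 322
—
[amount_sum: amount >= 3626 AND currency IN ('CAD', 'JPY', 'USD')]
txn_id=700: ✗
txn_id=701: ✗
txn_id=702: ✗
txn_id=703: ✗
txn_id=704: ✗
txn_id=705: ✗
txn_id=706: ✗
txn_id=707: ✗
txn_id=708: ✓ → 81
amount_sum = 81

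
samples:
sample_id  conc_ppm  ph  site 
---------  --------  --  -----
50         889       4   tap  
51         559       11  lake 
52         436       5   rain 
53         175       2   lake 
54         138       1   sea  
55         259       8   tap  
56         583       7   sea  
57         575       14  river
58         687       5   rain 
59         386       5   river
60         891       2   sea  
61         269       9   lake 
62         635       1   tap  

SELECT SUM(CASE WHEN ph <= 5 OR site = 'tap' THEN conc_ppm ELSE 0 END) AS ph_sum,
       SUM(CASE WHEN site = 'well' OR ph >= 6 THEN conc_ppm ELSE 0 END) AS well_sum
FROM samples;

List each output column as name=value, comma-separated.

[ph_sum: ph <= 5 OR site = 'tap']
sample_id=50: ✓ → 889
sample_id=51: ✗
sample_id=52: ✓ → 436
sample_id=53: ✓ → 175
sample_id=54: ✓ → 138
sample_id=55: ✓ → 259
sample_id=56: ✗
sample_id=57: ✗
sample_id=58: ✓ → 687
sample_id=59: ✓ → 386
sample_id=60: ✓ → 891
sample_id=61: ✗
sample_id=62: ✓ → 635
ph_sum = 889 + 436 + 175 + 138 + 259 + 687 + 386 + 891 + 635 = 4496
—
[well_sum: site = 'well' OR ph >= 6]
sample_id=50: ✗
sample_id=51: ✓ → 559
sample_id=52: ✗
sample_id=53: ✗
sample_id=54: ✗
sample_id=55: ✓ → 259
sample_id=56: ✓ → 583
sample_id=57: ✓ → 575
sample_id=58: ✗
sample_id=59: ✗
sample_id=60: ✗
sample_id=61: ✓ → 269
sample_id=62: ✗
well_sum = 559 + 259 + 583 + 575 + 269 = 2245

ph_sum=4496, well_sum=2245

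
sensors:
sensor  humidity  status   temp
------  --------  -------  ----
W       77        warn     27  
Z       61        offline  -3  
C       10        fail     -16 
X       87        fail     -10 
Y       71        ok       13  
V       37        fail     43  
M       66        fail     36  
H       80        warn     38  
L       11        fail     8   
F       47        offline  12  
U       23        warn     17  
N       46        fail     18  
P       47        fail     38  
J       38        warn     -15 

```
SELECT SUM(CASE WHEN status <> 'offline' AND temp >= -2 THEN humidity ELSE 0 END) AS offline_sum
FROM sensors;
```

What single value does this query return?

sensor=W: ✓ → 77
sensor=Z: ✗
sensor=C: ✗
sensor=X: ✗
sensor=Y: ✓ → 71
sensor=V: ✓ → 37
sensor=M: ✓ → 66
sensor=H: ✓ → 80
sensor=L: ✓ → 11
sensor=F: ✗
sensor=U: ✓ → 23
sensor=N: ✓ → 46
sensor=P: ✓ → 47
sensor=J: ✗
offline_sum = 77 + 71 + 37 + 66 + 80 + 11 + 23 + 46 + 47 = 458

458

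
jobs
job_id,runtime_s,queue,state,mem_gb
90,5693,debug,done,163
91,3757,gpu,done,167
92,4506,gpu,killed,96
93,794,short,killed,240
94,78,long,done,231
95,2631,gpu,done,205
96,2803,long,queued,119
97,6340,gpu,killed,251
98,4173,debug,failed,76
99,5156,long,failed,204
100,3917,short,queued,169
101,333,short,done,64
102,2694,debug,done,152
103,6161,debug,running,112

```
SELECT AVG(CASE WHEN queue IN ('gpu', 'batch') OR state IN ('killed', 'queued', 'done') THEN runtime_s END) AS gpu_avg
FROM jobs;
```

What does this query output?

3049.6363636364

job_id=90: ✓ → 5693
job_id=91: ✓ → 3757
job_id=92: ✓ → 4506
job_id=93: ✓ → 794
job_id=94: ✓ → 78
job_id=95: ✓ → 2631
job_id=96: ✓ → 2803
job_id=97: ✓ → 6340
job_id=98: ✗
job_id=99: ✗
job_id=100: ✓ → 3917
job_id=101: ✓ → 333
job_id=102: ✓ → 2694
job_id=103: ✗
gpu_avg = (5693 + 3757 + 4506 + 794 + 78 + 2631 + 2803 + 6340 + 3917 + 333 + 2694) / 11 = 3049.6363636364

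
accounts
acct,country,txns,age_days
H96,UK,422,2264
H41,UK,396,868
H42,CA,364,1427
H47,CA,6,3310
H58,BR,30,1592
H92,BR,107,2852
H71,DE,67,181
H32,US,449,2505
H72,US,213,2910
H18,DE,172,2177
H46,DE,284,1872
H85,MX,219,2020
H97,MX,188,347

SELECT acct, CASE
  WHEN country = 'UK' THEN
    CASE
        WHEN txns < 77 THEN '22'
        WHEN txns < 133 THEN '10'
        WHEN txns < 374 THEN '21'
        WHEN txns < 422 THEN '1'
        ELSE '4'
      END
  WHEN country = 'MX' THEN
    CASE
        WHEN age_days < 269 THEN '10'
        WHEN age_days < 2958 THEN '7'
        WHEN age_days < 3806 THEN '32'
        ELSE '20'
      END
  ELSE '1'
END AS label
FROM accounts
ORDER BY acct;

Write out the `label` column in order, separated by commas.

acct=H18: country='DE' → outer ELSE → 1
acct=H32: country='US' → outer ELSE → 1
acct=H41: country='UK' → inner[txns < 422] → 1
acct=H42: country='CA' → outer ELSE → 1
acct=H46: country='DE' → outer ELSE → 1
acct=H47: country='CA' → outer ELSE → 1
acct=H58: country='BR' → outer ELSE → 1
acct=H71: country='DE' → outer ELSE → 1
acct=H72: country='US' → outer ELSE → 1
acct=H85: country='MX' → inner[age_days < 2958] → 7
acct=H92: country='BR' → outer ELSE → 1
acct=H96: country='UK' → inner[ELSE] → 4
acct=H97: country='MX' → inner[age_days < 2958] → 7

1, 1, 1, 1, 1, 1, 1, 1, 1, 7, 1, 4, 7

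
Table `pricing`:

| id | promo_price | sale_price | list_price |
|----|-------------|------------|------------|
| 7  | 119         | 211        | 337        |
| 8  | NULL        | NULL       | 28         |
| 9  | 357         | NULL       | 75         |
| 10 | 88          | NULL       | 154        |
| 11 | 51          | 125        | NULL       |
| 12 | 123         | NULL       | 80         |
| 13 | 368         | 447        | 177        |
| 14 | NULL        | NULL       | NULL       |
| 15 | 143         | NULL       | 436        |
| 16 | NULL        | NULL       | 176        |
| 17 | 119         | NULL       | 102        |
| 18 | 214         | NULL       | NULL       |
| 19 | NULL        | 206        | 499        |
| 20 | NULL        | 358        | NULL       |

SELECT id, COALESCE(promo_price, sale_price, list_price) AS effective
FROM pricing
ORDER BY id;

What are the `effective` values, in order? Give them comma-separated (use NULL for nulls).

id=7: promo_price=119 → 119
id=8: promo_price=NULL, sale_price=NULL, list_price=28 → 28
id=9: promo_price=357 → 357
id=10: promo_price=88 → 88
id=11: promo_price=51 → 51
id=12: promo_price=123 → 123
id=13: promo_price=368 → 368
id=14: promo_price=NULL, sale_price=NULL, list_price=NULL (all NULL) → NULL
id=15: promo_price=143 → 143
id=16: promo_price=NULL, sale_price=NULL, list_price=176 → 176
id=17: promo_price=119 → 119
id=18: promo_price=214 → 214
id=19: promo_price=NULL, sale_price=206 → 206
id=20: promo_price=NULL, sale_price=358 → 358

119, 28, 357, 88, 51, 123, 368, NULL, 143, 176, 119, 214, 206, 358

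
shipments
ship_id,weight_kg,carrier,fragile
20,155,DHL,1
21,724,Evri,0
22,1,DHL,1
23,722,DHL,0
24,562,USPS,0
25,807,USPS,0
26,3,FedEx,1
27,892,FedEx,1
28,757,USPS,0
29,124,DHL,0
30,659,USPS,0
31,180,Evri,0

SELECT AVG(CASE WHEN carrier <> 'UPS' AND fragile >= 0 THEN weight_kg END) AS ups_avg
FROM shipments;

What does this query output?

465.5

ship_id=20: ✓ → 155
ship_id=21: ✓ → 724
ship_id=22: ✓ → 1
ship_id=23: ✓ → 722
ship_id=24: ✓ → 562
ship_id=25: ✓ → 807
ship_id=26: ✓ → 3
ship_id=27: ✓ → 892
ship_id=28: ✓ → 757
ship_id=29: ✓ → 124
ship_id=30: ✓ → 659
ship_id=31: ✓ → 180
ups_avg = (155 + 724 + 1 + 722 + 562 + 807 + 3 + 892 + 757 + 124 + 659 + 180) / 12 = 465.5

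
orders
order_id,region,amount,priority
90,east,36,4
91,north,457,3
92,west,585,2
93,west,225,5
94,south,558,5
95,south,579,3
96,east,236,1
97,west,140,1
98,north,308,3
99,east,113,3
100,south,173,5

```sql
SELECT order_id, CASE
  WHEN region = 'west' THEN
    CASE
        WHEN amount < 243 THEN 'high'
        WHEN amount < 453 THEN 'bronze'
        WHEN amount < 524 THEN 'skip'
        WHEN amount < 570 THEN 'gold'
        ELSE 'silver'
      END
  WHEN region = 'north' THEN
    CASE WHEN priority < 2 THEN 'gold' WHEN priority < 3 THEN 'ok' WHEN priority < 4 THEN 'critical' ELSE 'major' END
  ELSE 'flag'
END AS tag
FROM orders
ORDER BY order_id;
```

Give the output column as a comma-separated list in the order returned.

order_id=90: region='east' → outer ELSE → flag
order_id=91: region='north' → inner[priority < 4] → critical
order_id=92: region='west' → inner[ELSE] → silver
order_id=93: region='west' → inner[amount < 243] → high
order_id=94: region='south' → outer ELSE → flag
order_id=95: region='south' → outer ELSE → flag
order_id=96: region='east' → outer ELSE → flag
order_id=97: region='west' → inner[amount < 243] → high
order_id=98: region='north' → inner[priority < 4] → critical
order_id=99: region='east' → outer ELSE → flag
order_id=100: region='south' → outer ELSE → flag

flag, critical, silver, high, flag, flag, flag, high, critical, flag, flag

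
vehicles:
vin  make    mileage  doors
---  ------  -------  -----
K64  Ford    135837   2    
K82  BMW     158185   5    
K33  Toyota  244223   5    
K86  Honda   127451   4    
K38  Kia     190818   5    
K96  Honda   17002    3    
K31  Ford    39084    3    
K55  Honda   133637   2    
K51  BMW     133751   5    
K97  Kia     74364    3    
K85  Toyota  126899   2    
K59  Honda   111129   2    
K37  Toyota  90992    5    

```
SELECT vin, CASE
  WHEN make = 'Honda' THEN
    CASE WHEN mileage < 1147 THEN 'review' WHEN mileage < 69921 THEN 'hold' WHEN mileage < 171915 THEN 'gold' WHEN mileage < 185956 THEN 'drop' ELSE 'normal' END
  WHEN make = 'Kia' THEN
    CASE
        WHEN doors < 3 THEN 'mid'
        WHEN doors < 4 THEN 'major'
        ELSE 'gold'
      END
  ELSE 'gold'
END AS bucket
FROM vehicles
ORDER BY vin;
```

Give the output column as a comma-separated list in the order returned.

gold, gold, gold, gold, gold, gold, gold, gold, gold, gold, gold, hold, major

vin=K31: make='Ford' → outer ELSE → gold
vin=K33: make='Toyota' → outer ELSE → gold
vin=K37: make='Toyota' → outer ELSE → gold
vin=K38: make='Kia' → inner[ELSE] → gold
vin=K51: make='BMW' → outer ELSE → gold
vin=K55: make='Honda' → inner[mileage < 171915] → gold
vin=K59: make='Honda' → inner[mileage < 171915] → gold
vin=K64: make='Ford' → outer ELSE → gold
vin=K82: make='BMW' → outer ELSE → gold
vin=K85: make='Toyota' → outer ELSE → gold
vin=K86: make='Honda' → inner[mileage < 171915] → gold
vin=K96: make='Honda' → inner[mileage < 69921] → hold
vin=K97: make='Kia' → inner[doors < 4] → major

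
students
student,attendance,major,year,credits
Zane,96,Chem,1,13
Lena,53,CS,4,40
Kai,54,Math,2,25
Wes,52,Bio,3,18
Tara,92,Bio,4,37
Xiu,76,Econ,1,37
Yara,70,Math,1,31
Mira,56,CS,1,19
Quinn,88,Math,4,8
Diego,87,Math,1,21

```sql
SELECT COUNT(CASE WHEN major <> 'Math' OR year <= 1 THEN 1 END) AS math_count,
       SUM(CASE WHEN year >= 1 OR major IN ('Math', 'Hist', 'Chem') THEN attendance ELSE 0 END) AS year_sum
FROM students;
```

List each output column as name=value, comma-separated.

[math_count: major <> 'Math' OR year <= 1]
student=Zane: ✓ → 1
student=Lena: ✓ → 1
student=Kai: ✗
student=Wes: ✓ → 1
student=Tara: ✓ → 1
student=Xiu: ✓ → 1
student=Yara: ✓ → 1
student=Mira: ✓ → 1
student=Quinn: ✗
student=Diego: ✓ → 1
math_count = COUNT(1, 1, 1, 1, 1, 1, 1, 1) = 8
—
[year_sum: year >= 1 OR major IN ('Math', 'Hist', 'Chem')]
student=Zane: ✓ → 96
student=Lena: ✓ → 53
student=Kai: ✓ → 54
student=Wes: ✓ → 52
student=Tara: ✓ → 92
student=Xiu: ✓ → 76
student=Yara: ✓ → 70
student=Mira: ✓ → 56
student=Quinn: ✓ → 88
student=Diego: ✓ → 87
year_sum = 96 + 53 + 54 + 52 + 92 + 76 + 70 + 56 + 88 + 87 = 724

math_count=8, year_sum=724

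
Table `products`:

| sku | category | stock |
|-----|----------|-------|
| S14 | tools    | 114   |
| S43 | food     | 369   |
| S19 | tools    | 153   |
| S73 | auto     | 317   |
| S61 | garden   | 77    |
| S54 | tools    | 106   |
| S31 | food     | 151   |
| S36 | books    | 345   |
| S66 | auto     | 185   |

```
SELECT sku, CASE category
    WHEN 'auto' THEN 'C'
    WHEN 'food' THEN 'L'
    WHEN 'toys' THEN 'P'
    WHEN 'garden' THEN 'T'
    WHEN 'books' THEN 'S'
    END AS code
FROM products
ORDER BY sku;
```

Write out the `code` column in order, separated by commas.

NULL, NULL, L, S, L, NULL, T, C, C

sku=S14: (no match → NULL) → NULL
sku=S19: (no match → NULL) → NULL
sku=S31: category='food' → L
sku=S36: category='books' → S
sku=S43: category='food' → L
sku=S54: (no match → NULL) → NULL
sku=S61: category='garden' → T
sku=S66: category='auto' → C
sku=S73: category='auto' → C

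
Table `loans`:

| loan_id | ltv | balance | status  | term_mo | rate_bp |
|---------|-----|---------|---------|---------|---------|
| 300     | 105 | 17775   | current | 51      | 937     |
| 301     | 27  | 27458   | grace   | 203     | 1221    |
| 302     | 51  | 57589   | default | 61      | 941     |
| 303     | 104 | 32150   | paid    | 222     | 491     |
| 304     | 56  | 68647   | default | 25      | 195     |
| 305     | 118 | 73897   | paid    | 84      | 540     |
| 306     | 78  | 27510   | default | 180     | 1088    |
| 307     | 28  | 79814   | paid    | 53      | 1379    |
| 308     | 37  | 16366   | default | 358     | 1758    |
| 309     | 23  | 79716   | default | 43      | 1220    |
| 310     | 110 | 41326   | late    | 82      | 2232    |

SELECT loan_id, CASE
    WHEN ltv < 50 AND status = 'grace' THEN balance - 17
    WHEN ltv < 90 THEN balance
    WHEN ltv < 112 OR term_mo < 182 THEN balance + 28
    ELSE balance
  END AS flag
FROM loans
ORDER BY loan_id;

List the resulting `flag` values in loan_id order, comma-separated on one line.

17803, 27441, 57589, 32178, 68647, 73925, 27510, 79814, 16366, 79716, 41354

loan_id=300: ltv < 112 OR term_mo < 182 → 17803
loan_id=301: ltv < 50 AND status = 'grace' → 27441
loan_id=302: ltv < 90 → 57589
loan_id=303: ltv < 112 OR term_mo < 182 → 32178
loan_id=304: ltv < 90 → 68647
loan_id=305: ltv < 112 OR term_mo < 182 → 73925
loan_id=306: ltv < 90 → 27510
loan_id=307: ltv < 90 → 79814
loan_id=308: ltv < 90 → 16366
loan_id=309: ltv < 90 → 79716
loan_id=310: ltv < 112 OR term_mo < 182 → 41354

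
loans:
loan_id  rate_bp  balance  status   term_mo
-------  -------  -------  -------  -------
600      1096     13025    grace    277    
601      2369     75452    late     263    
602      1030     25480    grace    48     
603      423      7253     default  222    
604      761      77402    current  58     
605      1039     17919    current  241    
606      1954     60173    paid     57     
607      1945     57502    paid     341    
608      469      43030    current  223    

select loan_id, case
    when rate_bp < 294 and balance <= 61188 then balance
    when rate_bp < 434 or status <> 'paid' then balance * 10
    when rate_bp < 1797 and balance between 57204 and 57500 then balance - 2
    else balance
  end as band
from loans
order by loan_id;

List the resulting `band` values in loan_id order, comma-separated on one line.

130250, 754520, 254800, 72530, 774020, 179190, 60173, 57502, 430300

loan_id=600: rate_bp < 434 or status <> 'paid' → 130250
loan_id=601: rate_bp < 434 or status <> 'paid' → 754520
loan_id=602: rate_bp < 434 or status <> 'paid' → 254800
loan_id=603: rate_bp < 434 or status <> 'paid' → 72530
loan_id=604: rate_bp < 434 or status <> 'paid' → 774020
loan_id=605: rate_bp < 434 or status <> 'paid' → 179190
loan_id=606: ELSE → 60173
loan_id=607: ELSE → 57502
loan_id=608: rate_bp < 434 or status <> 'paid' → 430300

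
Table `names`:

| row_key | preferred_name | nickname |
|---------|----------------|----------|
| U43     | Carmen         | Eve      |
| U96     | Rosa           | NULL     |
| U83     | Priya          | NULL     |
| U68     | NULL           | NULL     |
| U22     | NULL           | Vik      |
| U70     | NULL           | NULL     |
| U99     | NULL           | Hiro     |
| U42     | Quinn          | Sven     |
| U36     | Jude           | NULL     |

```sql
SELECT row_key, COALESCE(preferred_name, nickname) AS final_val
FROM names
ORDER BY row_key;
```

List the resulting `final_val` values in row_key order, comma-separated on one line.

row_key=U22: preferred_name=NULL, nickname=Vik → Vik
row_key=U36: preferred_name=Jude → Jude
row_key=U42: preferred_name=Quinn → Quinn
row_key=U43: preferred_name=Carmen → Carmen
row_key=U68: preferred_name=NULL, nickname=NULL (all NULL) → NULL
row_key=U70: preferred_name=NULL, nickname=NULL (all NULL) → NULL
row_key=U83: preferred_name=Priya → Priya
row_key=U96: preferred_name=Rosa → Rosa
row_key=U99: preferred_name=NULL, nickname=Hiro → Hiro

Vik, Jude, Quinn, Carmen, NULL, NULL, Priya, Rosa, Hiro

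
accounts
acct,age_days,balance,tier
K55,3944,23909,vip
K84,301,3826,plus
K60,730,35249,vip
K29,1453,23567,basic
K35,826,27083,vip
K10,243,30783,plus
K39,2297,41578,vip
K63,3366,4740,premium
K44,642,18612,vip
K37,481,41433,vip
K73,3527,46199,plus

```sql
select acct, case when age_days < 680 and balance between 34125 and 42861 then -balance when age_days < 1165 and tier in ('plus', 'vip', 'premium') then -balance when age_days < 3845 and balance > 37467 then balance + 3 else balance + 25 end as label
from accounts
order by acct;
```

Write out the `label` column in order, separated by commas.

acct=K10: age_days < 1165 and tier in ('plus', 'vip', 'premium') → -30783
acct=K29: ELSE → 23592
acct=K35: age_days < 1165 and tier in ('plus', 'vip', 'premium') → -27083
acct=K37: age_days < 680 and balance between 34125 and 42861 → -41433
acct=K39: age_days < 3845 and balance > 37467 → 41581
acct=K44: age_days < 1165 and tier in ('plus', 'vip', 'premium') → -18612
acct=K55: ELSE → 23934
acct=K60: age_days < 1165 and tier in ('plus', 'vip', 'premium') → -35249
acct=K63: ELSE → 4765
acct=K73: age_days < 3845 and balance > 37467 → 46202
acct=K84: age_days < 1165 and tier in ('plus', 'vip', 'premium') → -3826

-30783, 23592, -27083, -41433, 41581, -18612, 23934, -35249, 4765, 46202, -3826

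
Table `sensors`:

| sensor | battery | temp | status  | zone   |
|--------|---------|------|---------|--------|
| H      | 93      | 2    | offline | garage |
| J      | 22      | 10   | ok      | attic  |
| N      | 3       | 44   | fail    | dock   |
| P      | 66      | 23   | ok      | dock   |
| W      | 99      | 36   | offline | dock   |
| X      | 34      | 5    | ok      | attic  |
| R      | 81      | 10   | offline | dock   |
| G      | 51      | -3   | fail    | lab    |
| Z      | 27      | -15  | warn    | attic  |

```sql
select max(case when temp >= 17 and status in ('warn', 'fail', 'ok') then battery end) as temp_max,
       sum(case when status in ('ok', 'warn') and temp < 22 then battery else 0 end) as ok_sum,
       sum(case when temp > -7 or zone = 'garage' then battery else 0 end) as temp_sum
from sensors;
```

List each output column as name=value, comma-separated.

temp_max=66, ok_sum=83, temp_sum=449

[temp_max: temp >= 17 and status in ('warn', 'fail', 'ok')]
sensor=H: ✗
sensor=J: ✗
sensor=N: ✓ → 3
sensor=P: ✓ → 66
sensor=W: ✗
sensor=X: ✗
sensor=R: ✗
sensor=G: ✗
sensor=Z: ✗
temp_max = MAX(3, 66) = 66
—
[ok_sum: status in ('ok', 'warn') and temp < 22]
sensor=H: ✗
sensor=J: ✓ → 22
sensor=N: ✗
sensor=P: ✗
sensor=W: ✗
sensor=X: ✓ → 34
sensor=R: ✗
sensor=G: ✗
sensor=Z: ✓ → 27
ok_sum = 22 + 34 + 27 = 83
—
[temp_sum: temp > -7 or zone = 'garage']
sensor=H: ✓ → 93
sensor=J: ✓ → 22
sensor=N: ✓ → 3
sensor=P: ✓ → 66
sensor=W: ✓ → 99
sensor=X: ✓ → 34
sensor=R: ✓ → 81
sensor=G: ✓ → 51
sensor=Z: ✗
temp_sum = 93 + 22 + 3 + 66 + 99 + 34 + 81 + 51 = 449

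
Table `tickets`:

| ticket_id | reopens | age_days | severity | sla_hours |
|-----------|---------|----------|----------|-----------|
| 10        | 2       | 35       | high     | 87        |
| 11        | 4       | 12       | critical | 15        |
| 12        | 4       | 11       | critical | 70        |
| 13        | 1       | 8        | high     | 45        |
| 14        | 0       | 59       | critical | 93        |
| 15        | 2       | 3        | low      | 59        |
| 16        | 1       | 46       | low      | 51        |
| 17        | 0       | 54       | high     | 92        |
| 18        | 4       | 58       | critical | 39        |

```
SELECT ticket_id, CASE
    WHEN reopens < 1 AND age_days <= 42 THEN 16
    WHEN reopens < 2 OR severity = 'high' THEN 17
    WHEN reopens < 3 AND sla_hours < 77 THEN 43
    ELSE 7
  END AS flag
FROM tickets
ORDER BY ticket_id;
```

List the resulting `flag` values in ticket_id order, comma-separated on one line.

17, 7, 7, 17, 17, 43, 17, 17, 7

ticket_id=10: reopens < 2 OR severity = 'high' → 17
ticket_id=11: ELSE → 7
ticket_id=12: ELSE → 7
ticket_id=13: reopens < 2 OR severity = 'high' → 17
ticket_id=14: reopens < 2 OR severity = 'high' → 17
ticket_id=15: reopens < 3 AND sla_hours < 77 → 43
ticket_id=16: reopens < 2 OR severity = 'high' → 17
ticket_id=17: reopens < 2 OR severity = 'high' → 17
ticket_id=18: ELSE → 7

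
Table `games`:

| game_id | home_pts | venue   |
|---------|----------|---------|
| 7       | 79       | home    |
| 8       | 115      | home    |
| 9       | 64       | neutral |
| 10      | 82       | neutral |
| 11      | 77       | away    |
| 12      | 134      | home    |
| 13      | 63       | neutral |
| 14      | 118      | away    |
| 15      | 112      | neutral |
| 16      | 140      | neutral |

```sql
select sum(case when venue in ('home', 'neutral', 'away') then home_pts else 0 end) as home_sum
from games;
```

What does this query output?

game_id=7: ✓ → 79
game_id=8: ✓ → 115
game_id=9: ✓ → 64
game_id=10: ✓ → 82
game_id=11: ✓ → 77
game_id=12: ✓ → 134
game_id=13: ✓ → 63
game_id=14: ✓ → 118
game_id=15: ✓ → 112
game_id=16: ✓ → 140
home_sum = 79 + 115 + 64 + 82 + 77 + 134 + 63 + 118 + 112 + 140 = 984

984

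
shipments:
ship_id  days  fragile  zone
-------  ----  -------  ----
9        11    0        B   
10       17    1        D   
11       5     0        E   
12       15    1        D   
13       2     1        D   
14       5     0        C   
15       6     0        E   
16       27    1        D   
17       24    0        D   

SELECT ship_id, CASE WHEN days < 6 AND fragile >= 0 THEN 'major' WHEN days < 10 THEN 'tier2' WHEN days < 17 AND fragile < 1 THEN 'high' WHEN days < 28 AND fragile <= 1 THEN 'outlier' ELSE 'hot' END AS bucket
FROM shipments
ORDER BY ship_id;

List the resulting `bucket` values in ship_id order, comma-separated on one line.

ship_id=9: days < 17 AND fragile < 1 → high
ship_id=10: days < 28 AND fragile <= 1 → outlier
ship_id=11: days < 6 AND fragile >= 0 → major
ship_id=12: days < 28 AND fragile <= 1 → outlier
ship_id=13: days < 6 AND fragile >= 0 → major
ship_id=14: days < 6 AND fragile >= 0 → major
ship_id=15: days < 10 → tier2
ship_id=16: days < 28 AND fragile <= 1 → outlier
ship_id=17: days < 28 AND fragile <= 1 → outlier

high, outlier, major, outlier, major, major, tier2, outlier, outlier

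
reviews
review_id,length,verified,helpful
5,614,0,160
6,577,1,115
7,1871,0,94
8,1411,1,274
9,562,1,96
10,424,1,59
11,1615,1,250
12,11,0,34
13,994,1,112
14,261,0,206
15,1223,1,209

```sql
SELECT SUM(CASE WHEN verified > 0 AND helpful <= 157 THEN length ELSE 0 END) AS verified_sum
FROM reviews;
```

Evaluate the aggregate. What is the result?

2557

review_id=5: ✗
review_id=6: ✓ → 577
review_id=7: ✗
review_id=8: ✗
review_id=9: ✓ → 562
review_id=10: ✓ → 424
review_id=11: ✗
review_id=12: ✗
review_id=13: ✓ → 994
review_id=14: ✗
review_id=15: ✗
verified_sum = 577 + 562 + 424 + 994 = 2557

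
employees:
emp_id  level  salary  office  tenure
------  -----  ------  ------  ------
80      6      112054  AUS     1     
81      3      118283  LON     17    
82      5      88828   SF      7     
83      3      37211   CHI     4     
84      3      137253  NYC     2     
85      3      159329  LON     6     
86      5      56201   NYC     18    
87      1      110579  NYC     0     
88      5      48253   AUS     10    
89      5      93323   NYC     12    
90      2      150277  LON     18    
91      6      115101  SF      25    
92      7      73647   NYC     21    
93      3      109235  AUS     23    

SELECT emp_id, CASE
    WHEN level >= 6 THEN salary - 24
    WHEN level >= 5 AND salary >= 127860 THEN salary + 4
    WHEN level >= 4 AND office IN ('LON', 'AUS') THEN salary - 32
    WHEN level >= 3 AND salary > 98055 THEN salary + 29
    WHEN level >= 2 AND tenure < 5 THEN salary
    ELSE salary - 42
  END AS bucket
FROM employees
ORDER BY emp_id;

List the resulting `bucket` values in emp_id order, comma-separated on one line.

112030, 118312, 88786, 37211, 137282, 159358, 56159, 110537, 48221, 93281, 150235, 115077, 73623, 109264

emp_id=80: level >= 6 → 112030
emp_id=81: level >= 3 AND salary > 98055 → 118312
emp_id=82: ELSE → 88786
emp_id=83: level >= 2 AND tenure < 5 → 37211
emp_id=84: level >= 3 AND salary > 98055 → 137282
emp_id=85: level >= 3 AND salary > 98055 → 159358
emp_id=86: ELSE → 56159
emp_id=87: ELSE → 110537
emp_id=88: level >= 4 AND office IN ('LON', 'AUS') → 48221
emp_id=89: ELSE → 93281
emp_id=90: ELSE → 150235
emp_id=91: level >= 6 → 115077
emp_id=92: level >= 6 → 73623
emp_id=93: level >= 3 AND salary > 98055 → 109264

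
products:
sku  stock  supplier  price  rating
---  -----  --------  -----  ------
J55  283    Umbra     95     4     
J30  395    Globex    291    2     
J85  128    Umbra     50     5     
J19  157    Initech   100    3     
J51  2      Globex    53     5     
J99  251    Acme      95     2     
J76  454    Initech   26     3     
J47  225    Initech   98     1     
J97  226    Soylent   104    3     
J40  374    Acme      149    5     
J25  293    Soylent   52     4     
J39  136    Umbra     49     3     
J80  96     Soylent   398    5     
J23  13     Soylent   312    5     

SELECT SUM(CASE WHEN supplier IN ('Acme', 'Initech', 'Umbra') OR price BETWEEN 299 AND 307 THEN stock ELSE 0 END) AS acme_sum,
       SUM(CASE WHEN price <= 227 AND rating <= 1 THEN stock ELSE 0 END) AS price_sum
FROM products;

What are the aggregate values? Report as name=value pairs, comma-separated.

[acme_sum: supplier IN ('Acme', 'Initech', 'Umbra') OR price BETWEEN 299 AND 307]
sku=J55: ✓ → 283
sku=J30: ✗
sku=J85: ✓ → 128
sku=J19: ✓ → 157
sku=J51: ✗
sku=J99: ✓ → 251
sku=J76: ✓ → 454
sku=J47: ✓ → 225
sku=J97: ✗
sku=J40: ✓ → 374
sku=J25: ✗
sku=J39: ✓ → 136
sku=J80: ✗
sku=J23: ✗
acme_sum = 283 + 128 + 157 + 251 + 454 + 225 + 374 + 136 = 2008
—
[price_sum: price <= 227 AND rating <= 1]
sku=J55: ✗
sku=J30: ✗
sku=J85: ✗
sku=J19: ✗
sku=J51: ✗
sku=J99: ✗
sku=J76: ✗
sku=J47: ✓ → 225
sku=J97: ✗
sku=J40: ✗
sku=J25: ✗
sku=J39: ✗
sku=J80: ✗
sku=J23: ✗
price_sum = 225

acme_sum=2008, price_sum=225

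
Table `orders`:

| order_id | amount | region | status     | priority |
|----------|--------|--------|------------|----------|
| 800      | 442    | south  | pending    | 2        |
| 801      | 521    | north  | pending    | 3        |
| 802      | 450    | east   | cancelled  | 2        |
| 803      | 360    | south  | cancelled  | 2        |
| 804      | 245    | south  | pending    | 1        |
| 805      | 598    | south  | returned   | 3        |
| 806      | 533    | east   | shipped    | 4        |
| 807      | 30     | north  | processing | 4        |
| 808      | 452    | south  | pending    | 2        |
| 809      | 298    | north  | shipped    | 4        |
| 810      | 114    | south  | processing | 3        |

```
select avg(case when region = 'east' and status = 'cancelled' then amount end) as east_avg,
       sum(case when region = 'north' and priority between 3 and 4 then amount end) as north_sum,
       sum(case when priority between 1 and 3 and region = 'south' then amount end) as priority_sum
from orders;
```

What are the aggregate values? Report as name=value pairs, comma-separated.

[east_avg: region = 'east' and status = 'cancelled']
order_id=800: ✗
order_id=801: ✗
order_id=802: ✓ → 450
order_id=803: ✗
order_id=804: ✗
order_id=805: ✗
order_id=806: ✗
order_id=807: ✗
order_id=808: ✗
order_id=809: ✗
order_id=810: ✗
east_avg = 450
—
[north_sum: region = 'north' and priority between 3 and 4]
order_id=800: ✗
order_id=801: ✓ → 521
order_id=802: ✗
order_id=803: ✗
order_id=804: ✗
order_id=805: ✗
order_id=806: ✗
order_id=807: ✓ → 30
order_id=808: ✗
order_id=809: ✓ → 298
order_id=810: ✗
north_sum = 521 + 30 + 298 = 849
—
[priority_sum: priority between 1 and 3 and region = 'south']
order_id=800: ✓ → 442
order_id=801: ✗
order_id=802: ✗
order_id=803: ✓ → 360
order_id=804: ✓ → 245
order_id=805: ✓ → 598
order_id=806: ✗
order_id=807: ✗
order_id=808: ✓ → 452
order_id=809: ✗
order_id=810: ✓ → 114
priority_sum = 442 + 360 + 245 + 598 + 452 + 114 = 2211

east_avg=450, north_sum=849, priority_sum=2211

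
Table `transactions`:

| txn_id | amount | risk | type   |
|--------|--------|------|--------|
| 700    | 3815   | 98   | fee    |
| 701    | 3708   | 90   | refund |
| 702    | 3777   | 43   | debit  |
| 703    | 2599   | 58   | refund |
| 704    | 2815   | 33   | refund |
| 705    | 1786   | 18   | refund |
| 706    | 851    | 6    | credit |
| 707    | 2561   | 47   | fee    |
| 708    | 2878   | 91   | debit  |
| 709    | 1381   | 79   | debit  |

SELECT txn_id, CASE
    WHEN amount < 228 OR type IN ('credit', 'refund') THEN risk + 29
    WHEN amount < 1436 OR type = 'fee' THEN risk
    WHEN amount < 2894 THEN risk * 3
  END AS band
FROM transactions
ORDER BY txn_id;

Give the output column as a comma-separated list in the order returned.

98, 119, NULL, 87, 62, 47, 35, 47, 273, 79

txn_id=700: amount < 1436 OR type = 'fee' → 98
txn_id=701: amount < 228 OR type IN ('credit', 'refund') → 119
txn_id=702: (no match → NULL) → NULL
txn_id=703: amount < 228 OR type IN ('credit', 'refund') → 87
txn_id=704: amount < 228 OR type IN ('credit', 'refund') → 62
txn_id=705: amount < 228 OR type IN ('credit', 'refund') → 47
txn_id=706: amount < 228 OR type IN ('credit', 'refund') → 35
txn_id=707: amount < 1436 OR type = 'fee' → 47
txn_id=708: amount < 2894 → 273
txn_id=709: amount < 1436 OR type = 'fee' → 79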